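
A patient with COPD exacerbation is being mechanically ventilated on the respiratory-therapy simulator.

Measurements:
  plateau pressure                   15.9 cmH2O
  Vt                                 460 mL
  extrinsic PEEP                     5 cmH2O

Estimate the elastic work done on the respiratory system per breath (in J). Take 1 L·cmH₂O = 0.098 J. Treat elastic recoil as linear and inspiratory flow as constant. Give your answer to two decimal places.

0.25

Elastic work ≈ ½ × (Pplat − PEEP) × Vt = 0.5 × (15.9 − 5) × 0.460 L = 0.5 × 10.9 × 0.460 = 2.507 L·cmH2O.
× 0.098 J/(L·cmH2O) → 0.2457 J.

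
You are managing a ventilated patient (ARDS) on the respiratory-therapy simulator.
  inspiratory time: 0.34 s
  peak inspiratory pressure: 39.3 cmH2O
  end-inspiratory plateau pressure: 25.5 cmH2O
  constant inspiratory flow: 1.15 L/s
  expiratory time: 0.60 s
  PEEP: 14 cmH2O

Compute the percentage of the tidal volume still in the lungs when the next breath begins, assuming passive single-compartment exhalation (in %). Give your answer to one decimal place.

Vt = flow × Ti = 1.15 L/s × 0.34 s × 1000 mL/L = 391.0 mL.
R = (PIP − Pplat)/V̇ = (39.3 − 25.5) / 1.15 = 13.8/1.15 = 12.0 cmH2O·s/L.
C = Vt/(Pplat − PEEP) = 391.0 / (25.5 − 14) = 391.0/11.5 = 34.0 mL/cmH2O.
τ = R × C = 12.0 × 0.034 L/cmH2O = 0.408 s.
Fraction remaining at end-expiration = e^(−Te/τ) = e^(−0.60/0.408) = 0.2298 → 22.98%.

23.0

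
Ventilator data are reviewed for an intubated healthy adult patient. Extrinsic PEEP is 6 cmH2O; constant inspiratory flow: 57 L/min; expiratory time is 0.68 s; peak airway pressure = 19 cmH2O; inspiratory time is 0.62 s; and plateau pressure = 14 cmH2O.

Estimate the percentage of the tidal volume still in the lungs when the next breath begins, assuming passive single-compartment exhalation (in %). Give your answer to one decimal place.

Flow: 57 L/min ÷ 60 = 0.95 L/s.
Vt = flow × Ti = 0.95 L/s × 0.62 s × 1000 mL/L = 589.0 mL.
R = (PIP − Pplat)/V̇ = (19 − 14) / 0.95 = 5.0/0.95 = 5.263 cmH2O·s/L.
C = Vt/(Pplat − PEEP) = 589.0 / (14 − 6) = 589.0/8.0 = 73.625 mL/cmH2O.
τ = R × C = 5.263 × 0.07363 L/cmH2O = 0.3875 s.
Fraction remaining at end-expiration = e^(−Te/τ) = e^(−0.68/0.3875) = 0.1729 → 17.29%.

17.3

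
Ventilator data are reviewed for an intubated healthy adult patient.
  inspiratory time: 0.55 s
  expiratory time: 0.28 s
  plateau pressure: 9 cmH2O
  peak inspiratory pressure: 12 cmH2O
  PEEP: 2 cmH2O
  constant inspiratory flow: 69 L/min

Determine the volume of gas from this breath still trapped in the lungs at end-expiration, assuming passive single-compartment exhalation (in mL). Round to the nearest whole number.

Flow: 69 L/min ÷ 60 = 1.15 L/s.
Vt = flow × Ti = 1.15 L/s × 0.55 s × 1000 mL/L = 632.5 mL.
R = (PIP − Pplat)/V̇ = (12 − 9) / 1.15 = 3.0/1.15 = 2.609 cmH2O·s/L.
C = Vt/(Pplat − PEEP) = 632.5 / (9 − 2) = 632.5/7.0 = 90.357 mL/cmH2O.
τ = R × C = 2.609 × 0.09036 L/cmH2O = 0.2357 s.
Fraction remaining = e^(−Te/τ) = e^(−0.28/0.2357) = 0.3048.
Trapped volume = 632.5 × 0.3048 = 192.79 mL.

193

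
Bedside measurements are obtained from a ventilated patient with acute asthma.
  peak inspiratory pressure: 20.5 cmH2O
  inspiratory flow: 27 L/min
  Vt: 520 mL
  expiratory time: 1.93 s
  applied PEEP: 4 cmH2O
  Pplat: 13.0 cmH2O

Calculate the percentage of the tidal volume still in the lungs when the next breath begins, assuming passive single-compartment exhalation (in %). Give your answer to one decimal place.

13.5

Flow: 27 L/min ÷ 60 = 0.45 L/s.
R = (PIP − Pplat)/V̇ = (20.5 − 13.0) / 0.45 = 7.5/0.45 = 16.667 cmH2O·s/L.
C = Vt/(Pplat − PEEP) = 520.0 / (13.0 − 4) = 520.0/9.0 = 57.778 mL/cmH2O.
τ = R × C = 16.667 × 0.05778 L/cmH2O = 0.963 s.
Fraction remaining at end-expiration = e^(−Te/τ) = e^(−1.93/0.963) = 0.1348 → 13.48%.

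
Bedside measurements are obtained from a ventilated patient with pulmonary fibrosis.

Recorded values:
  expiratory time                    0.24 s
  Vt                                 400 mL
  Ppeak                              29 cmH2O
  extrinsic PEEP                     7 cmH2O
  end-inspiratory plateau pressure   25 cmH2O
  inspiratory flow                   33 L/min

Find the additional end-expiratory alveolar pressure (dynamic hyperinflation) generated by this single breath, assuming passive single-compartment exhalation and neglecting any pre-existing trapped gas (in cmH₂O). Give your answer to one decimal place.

4.1

Flow: 33 L/min ÷ 60 = 0.55 L/s.
R = (PIP − Pplat)/V̇ = (29 − 25) / 0.55 = 4.0/0.55 = 7.273 cmH2O·s/L.
C = Vt/(Pplat − PEEP) = 400.0 / (25 − 7) = 400.0/18.0 = 22.222 mL/cmH2O.
τ = R × C = 7.273 × 0.02222 L/cmH2O = 0.1616 s.
Fraction remaining = e^(−Te/τ) = e^(−0.24/0.1616) = 0.2265; trapped volume = 400.0 × 0.2265 = 90.6 mL.
Additional alveolar pressure from trapping ≈ V_trapped / C = 90.6 / 22.222 = 4.077 cmH2O.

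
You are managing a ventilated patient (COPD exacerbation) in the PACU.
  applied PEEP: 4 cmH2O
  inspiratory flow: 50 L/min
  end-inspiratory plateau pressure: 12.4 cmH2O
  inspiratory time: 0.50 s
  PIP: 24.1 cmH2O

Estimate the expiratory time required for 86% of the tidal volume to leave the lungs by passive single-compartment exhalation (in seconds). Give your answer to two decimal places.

Flow: 50 L/min ÷ 60 = 0.8333 L/s.
Vt = flow × Ti = 0.8333 L/s × 0.50 s × 1000 mL/L = 416.65 mL.
R = (PIP − Pplat)/V̇ = (24.1 − 12.4) / 0.8333 = 11.7/0.8333 = 14.041 cmH2O·s/L.
C = Vt/(Pplat − PEEP) = 416.65 / (12.4 − 4) = 416.65/8.4 = 49.601 mL/cmH2O.
τ = R × C = 14.041 × 0.0496 L/cmH2O = 0.6964 s.
t = −τ·ln(1 − 0.86) = −0.6964·ln(0.14) = 1.369 s.

1.37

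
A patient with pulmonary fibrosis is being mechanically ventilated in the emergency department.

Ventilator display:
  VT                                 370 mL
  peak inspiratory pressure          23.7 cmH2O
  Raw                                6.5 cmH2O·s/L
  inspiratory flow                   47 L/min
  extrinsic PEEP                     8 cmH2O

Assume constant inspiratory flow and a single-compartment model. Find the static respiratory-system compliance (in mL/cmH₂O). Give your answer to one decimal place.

34.9

Flow: 47 L/min ÷ 60 = 0.7833 L/s.
Equation of motion (constant flow): PIP = Vt/C + R·V̇ + PEEP.
Vt/C = PIP − R·V̇ − PEEP = 23.7 − 6.5×0.7833 − 8 = 23.7 − 5.091 − 8 = 10.609 cmH2O.
C = Vt / 10.609 = 370 / 10.609 = 34.876 mL/cmH2O.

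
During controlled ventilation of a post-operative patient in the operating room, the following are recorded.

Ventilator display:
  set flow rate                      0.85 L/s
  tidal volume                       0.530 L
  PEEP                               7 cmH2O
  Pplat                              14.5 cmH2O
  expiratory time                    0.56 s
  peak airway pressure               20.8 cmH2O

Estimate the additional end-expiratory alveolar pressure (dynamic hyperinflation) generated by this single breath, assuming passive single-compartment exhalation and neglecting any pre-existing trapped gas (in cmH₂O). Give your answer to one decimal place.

R = (PIP − Pplat)/V̇ = (20.8 − 14.5) / 0.85 = 6.3/0.85 = 7.412 cmH2O·s/L.
C = Vt/(Pplat − PEEP) = 530.0 / (14.5 − 7) = 530.0/7.5 = 70.667 mL/cmH2O.
τ = R × C = 7.412 × 0.07067 L/cmH2O = 0.5238 s.
Fraction remaining = e^(−Te/τ) = e^(−0.56/0.5238) = 0.3433; trapped volume = 530.0 × 0.3433 = 181.95 mL.
Additional alveolar pressure from trapping ≈ V_trapped / C = 181.95 / 70.667 = 2.575 cmH2O.

2.6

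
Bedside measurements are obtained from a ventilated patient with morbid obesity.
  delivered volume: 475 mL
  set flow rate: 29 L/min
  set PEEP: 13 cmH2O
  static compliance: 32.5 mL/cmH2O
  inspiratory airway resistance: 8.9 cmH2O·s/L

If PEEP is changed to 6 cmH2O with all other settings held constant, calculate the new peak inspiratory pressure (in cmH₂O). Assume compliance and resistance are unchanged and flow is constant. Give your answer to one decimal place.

24.9

Flow: 29 L/min ÷ 60 = 0.4833 L/s.
PIP = Vt/C + R·V̇ + PEEP (constant-flow equation of motion).
Only the baseline term changes: ΔPIP = ΔPEEP = 6 − 13 = -7.0 cmH2O.
Original PIP = 475/32.5 + 8.9×0.4833 + 13 = 31.917 cmH2O; new PIP = 31.917 + (-7.0) = 24.917 cmH2O.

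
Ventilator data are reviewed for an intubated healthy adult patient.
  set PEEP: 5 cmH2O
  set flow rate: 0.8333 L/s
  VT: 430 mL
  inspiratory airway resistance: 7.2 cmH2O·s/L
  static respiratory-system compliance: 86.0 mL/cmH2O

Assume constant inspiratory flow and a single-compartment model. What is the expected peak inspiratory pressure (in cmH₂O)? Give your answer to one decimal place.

Equation of motion (constant flow): PIP = Vt/C + R·V̇ + PEEP.
PIP = 430/86.0 + 7.2×0.8333 + 5 = 5.0 + 6.0 + 5 = 16.0 cmH2O.

16.0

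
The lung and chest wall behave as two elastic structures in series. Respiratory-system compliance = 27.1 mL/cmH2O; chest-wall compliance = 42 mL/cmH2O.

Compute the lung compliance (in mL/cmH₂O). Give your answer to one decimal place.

1/CL = 1/Crs − 1/Ccw.
1/CL = 1/27.1 − 1/42 = 0.01309.
CL = 76.394 mL/cmH2O.

76.4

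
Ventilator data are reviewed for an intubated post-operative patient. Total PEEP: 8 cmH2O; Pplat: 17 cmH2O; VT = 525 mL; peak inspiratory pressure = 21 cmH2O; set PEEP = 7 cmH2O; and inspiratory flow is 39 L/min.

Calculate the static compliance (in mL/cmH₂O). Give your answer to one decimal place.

58.3

End-expiratory occlusion gives total PEEP = 8 cmH2O (intrinsic PEEP = 8 − 7 = 1). Use total PEEP for the elastic gradient.
Cstat = Vt / (Pplat − PEEPtotal) = 525 / (17 − 8) = 525 / 9.0 = 58.333 mL/cmH2O.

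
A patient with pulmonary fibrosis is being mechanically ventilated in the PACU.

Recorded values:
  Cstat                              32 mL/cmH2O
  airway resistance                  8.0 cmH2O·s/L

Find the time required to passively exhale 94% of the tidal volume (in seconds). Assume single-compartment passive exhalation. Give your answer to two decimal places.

τ = R × C = 8.0 × 32 mL/cmH2O = 8.0 × 0.032 L/cmH2O = 0.256 s.
Exhaled fraction f = 1 − e^(−t/τ) → t = −τ·ln(1 − f) = −0.256·ln(0.06) = 0.7202 s.

0.72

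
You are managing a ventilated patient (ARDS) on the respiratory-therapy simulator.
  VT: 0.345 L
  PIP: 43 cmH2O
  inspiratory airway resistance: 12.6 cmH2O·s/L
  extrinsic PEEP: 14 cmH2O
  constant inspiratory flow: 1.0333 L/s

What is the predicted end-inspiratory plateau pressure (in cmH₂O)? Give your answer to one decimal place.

Pplat = PIP − Raw × flow = 43 − 12.6 × 1.0333 = 43 − 13.02 = 29.98 cmH2O.

30.0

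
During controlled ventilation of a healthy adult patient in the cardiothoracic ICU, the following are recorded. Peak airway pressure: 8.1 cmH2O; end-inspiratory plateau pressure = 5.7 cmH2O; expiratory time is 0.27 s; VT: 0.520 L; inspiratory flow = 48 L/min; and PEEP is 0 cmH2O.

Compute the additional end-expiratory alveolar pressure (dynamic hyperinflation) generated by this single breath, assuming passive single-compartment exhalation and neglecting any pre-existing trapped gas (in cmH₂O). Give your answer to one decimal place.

2.1

Flow: 48 L/min ÷ 60 = 0.8 L/s.
R = (PIP − Pplat)/V̇ = (8.1 − 5.7) / 0.8 = 2.4/0.8 = 3.0 cmH2O·s/L.
C = Vt/(Pplat − PEEP) = 520.0 / (5.7 − 0) = 520.0/5.7 = 91.228 mL/cmH2O.
τ = R × C = 3.0 × 0.09123 L/cmH2O = 0.2737 s.
Fraction remaining = e^(−Te/τ) = e^(−0.27/0.2737) = 0.3729; trapped volume = 520.0 × 0.3729 = 193.91 mL.
Additional alveolar pressure from trapping ≈ V_trapped / C = 193.91 / 91.228 = 2.126 cmH2O.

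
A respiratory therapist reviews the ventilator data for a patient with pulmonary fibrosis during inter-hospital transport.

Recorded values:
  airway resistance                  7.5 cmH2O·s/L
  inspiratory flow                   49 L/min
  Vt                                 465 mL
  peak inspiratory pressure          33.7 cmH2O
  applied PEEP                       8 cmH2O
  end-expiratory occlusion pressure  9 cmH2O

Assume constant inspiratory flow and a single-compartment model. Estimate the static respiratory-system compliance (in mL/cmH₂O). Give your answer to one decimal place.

Flow: 49 L/min ÷ 60 = 0.8167 L/s.
Total PEEP = 9 cmH2O (set 8 + intrinsic 1); this is the baseline alveolar pressure.
Equation of motion (constant flow): PIP = Vt/C + R·V̇ + PEEP.
Vt/C = PIP − R·V̇ − PEEP = 33.7 − 7.5×0.8167 − 9 = 33.7 − 6.125 − 9 = 18.575 cmH2O.
C = Vt / 18.575 = 465 / 18.575 = 25.034 mL/cmH2O.

25.0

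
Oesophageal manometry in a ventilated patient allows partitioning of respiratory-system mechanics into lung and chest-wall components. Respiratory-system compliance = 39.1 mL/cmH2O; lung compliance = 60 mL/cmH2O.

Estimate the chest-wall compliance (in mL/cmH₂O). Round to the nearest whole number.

112

1/Ccw = 1/Crs − 1/CL.
1/Ccw = 1/39.1 − 1/60 = 0.008909.
Ccw = 112.25 mL/cmH2O.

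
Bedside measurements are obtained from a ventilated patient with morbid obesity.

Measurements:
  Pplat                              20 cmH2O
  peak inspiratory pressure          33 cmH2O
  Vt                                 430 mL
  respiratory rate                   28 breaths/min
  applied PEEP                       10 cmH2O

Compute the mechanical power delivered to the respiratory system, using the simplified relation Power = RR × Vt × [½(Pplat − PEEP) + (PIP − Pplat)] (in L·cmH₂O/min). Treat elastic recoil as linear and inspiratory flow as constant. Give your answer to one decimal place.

Per-breath work = Vt × [½(Pplat−PEEP) + (PIP−Pplat)] = 0.430 × [0.5×10.0 + 13.0] = 0.430 × 18.0 = 7.74 L·cmH2O.
Power = 28 × 7.74 = 216.72 L·cmH2O/min.

216.7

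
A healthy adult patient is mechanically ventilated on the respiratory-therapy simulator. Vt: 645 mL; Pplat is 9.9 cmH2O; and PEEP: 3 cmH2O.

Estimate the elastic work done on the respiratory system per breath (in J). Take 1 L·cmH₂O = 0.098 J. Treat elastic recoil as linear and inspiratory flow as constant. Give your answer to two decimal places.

0.22

Elastic work ≈ ½ × (Pplat − PEEP) × Vt = 0.5 × (9.9 − 3) × 0.645 L = 0.5 × 6.9 × 0.645 = 2.225 L·cmH2O.
× 0.098 J/(L·cmH2O) → 0.2181 J.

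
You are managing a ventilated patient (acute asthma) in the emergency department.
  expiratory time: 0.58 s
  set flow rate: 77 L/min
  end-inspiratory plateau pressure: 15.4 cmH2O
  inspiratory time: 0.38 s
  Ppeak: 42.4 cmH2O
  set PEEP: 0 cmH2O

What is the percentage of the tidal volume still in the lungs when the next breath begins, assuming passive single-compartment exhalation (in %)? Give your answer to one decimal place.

41.9

Flow: 77 L/min ÷ 60 = 1.2833 L/s.
Vt = flow × Ti = 1.2833 L/s × 0.38 s × 1000 mL/L = 487.65 mL.
R = (PIP − Pplat)/V̇ = (42.4 − 15.4) / 1.2833 = 27.0/1.2833 = 21.04 cmH2O·s/L.
C = Vt/(Pplat − PEEP) = 487.65 / (15.4 − 0) = 487.65/15.4 = 31.666 mL/cmH2O.
τ = R × C = 21.04 × 0.03167 L/cmH2O = 0.6663 s.
Fraction remaining at end-expiration = e^(−Te/τ) = e^(−0.58/0.6663) = 0.4188 → 41.88%.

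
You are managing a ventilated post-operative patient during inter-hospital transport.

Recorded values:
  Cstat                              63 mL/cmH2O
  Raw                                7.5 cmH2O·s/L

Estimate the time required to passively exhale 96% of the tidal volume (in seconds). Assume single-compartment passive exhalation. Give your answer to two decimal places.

1.52

τ = R × C = 7.5 × 63 mL/cmH2O = 7.5 × 0.063 L/cmH2O = 0.4725 s.
Exhaled fraction f = 1 − e^(−t/τ) → t = −τ·ln(1 − f) = −0.4725·ln(0.04) = 1.521 s.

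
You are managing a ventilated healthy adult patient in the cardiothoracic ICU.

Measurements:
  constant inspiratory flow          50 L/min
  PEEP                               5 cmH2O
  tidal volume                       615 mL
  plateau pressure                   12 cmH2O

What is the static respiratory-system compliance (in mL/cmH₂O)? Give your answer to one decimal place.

Cstat = Vt / (Pplat − PEEP) = 615 / (12 − 5) = 615 / 7.0 = 87.857 mL/cmH2O.

87.9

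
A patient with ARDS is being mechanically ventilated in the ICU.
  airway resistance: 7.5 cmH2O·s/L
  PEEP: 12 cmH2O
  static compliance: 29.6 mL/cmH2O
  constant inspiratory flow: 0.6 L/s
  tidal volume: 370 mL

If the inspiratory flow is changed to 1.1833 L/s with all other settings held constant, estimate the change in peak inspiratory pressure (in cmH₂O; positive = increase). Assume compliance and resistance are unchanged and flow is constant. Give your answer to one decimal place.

PIP = Vt/C + R·V̇ + PEEP (constant-flow equation of motion).
Only the resistive term changes: ΔPIP = R × ΔV̇ = 7.5 × (1.1833 − 0.6) = 7.5 × 0.5833 = 4.375 cmH2O.

4.4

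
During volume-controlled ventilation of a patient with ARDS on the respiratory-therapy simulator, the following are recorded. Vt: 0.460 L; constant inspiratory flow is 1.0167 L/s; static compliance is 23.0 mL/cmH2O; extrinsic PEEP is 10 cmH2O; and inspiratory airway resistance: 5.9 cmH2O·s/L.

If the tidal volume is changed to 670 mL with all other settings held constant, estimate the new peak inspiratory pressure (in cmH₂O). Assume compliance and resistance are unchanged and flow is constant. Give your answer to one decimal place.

PIP = Vt/C + R·V̇ + PEEP (constant-flow equation of motion).
Only the elastic term changes: ΔPIP = ΔVt / C = (670 − 460) / 23.0 = 9.13 cmH2O.
Original PIP = 460/23.0 + 5.9×1.0167 + 10 = 35.999 cmH2O; new PIP = 35.999 + (9.13) = 45.129 cmH2O.

45.1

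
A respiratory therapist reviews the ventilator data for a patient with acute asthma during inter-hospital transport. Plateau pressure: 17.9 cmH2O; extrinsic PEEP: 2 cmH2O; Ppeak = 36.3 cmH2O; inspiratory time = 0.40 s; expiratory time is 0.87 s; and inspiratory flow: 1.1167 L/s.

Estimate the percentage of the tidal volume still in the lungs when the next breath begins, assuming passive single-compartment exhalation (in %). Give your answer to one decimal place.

15.3

Vt = flow × Ti = 1.1167 L/s × 0.40 s × 1000 mL/L = 446.68 mL.
R = (PIP − Pplat)/V̇ = (36.3 − 17.9) / 1.1167 = 18.4/1.1167 = 16.477 cmH2O·s/L.
C = Vt/(Pplat − PEEP) = 446.68 / (17.9 − 2) = 446.68/15.9 = 28.093 mL/cmH2O.
τ = R × C = 16.477 × 0.02809 L/cmH2O = 0.4628 s.
Fraction remaining at end-expiration = e^(−Te/τ) = e^(−0.87/0.4628) = 0.1526 → 15.26%.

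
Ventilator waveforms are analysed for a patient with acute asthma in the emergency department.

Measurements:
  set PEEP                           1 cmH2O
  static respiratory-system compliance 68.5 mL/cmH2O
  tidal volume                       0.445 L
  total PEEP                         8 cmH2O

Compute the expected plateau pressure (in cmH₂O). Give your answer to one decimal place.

End-expiratory occlusion gives total PEEP = 8 cmH2O (intrinsic PEEP = 8 − 1 = 7). Use total PEEP for the elastic gradient.
Pplat = PEEPtotal + Vt / Cstat = 8 + 445 / 68.5 = 8 + 6.496 = 14.496 cmH2O.

14.5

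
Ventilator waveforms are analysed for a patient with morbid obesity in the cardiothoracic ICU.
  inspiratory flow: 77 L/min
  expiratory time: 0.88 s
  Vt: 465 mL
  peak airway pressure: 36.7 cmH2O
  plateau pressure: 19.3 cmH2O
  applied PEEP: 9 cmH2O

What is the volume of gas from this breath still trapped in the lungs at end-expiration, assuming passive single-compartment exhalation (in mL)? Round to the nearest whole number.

110

Flow: 77 L/min ÷ 60 = 1.2833 L/s.
R = (PIP − Pplat)/V̇ = (36.7 − 19.3) / 1.2833 = 17.4/1.2833 = 13.559 cmH2O·s/L.
C = Vt/(Pplat − PEEP) = 465.0 / (19.3 − 9) = 465.0/10.3 = 45.146 mL/cmH2O.
τ = R × C = 13.559 × 0.04515 L/cmH2O = 0.6122 s.
Fraction remaining = e^(−Te/τ) = e^(−0.88/0.6122) = 0.2375.
Trapped volume = 465.0 × 0.2375 = 110.44 mL.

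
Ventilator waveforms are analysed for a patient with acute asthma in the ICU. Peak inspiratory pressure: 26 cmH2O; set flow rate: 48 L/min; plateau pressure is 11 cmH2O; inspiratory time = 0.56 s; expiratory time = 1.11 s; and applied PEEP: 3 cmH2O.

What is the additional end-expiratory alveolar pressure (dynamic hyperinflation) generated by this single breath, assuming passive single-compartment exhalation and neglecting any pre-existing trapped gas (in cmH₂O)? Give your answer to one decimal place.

Flow: 48 L/min ÷ 60 = 0.8 L/s.
Vt = flow × Ti = 0.8 L/s × 0.56 s × 1000 mL/L = 448.0 mL.
R = (PIP − Pplat)/V̇ = (26 − 11) / 0.8 = 15.0/0.8 = 18.75 cmH2O·s/L.
C = Vt/(Pplat − PEEP) = 448.0 / (11 − 3) = 448.0/8.0 = 56.0 mL/cmH2O.
τ = R × C = 18.75 × 0.056 L/cmH2O = 1.05 s.
Fraction remaining = e^(−Te/τ) = e^(−1.11/1.05) = 0.3474; trapped volume = 448.0 × 0.3474 = 155.64 mL.
Additional alveolar pressure from trapping ≈ V_trapped / C = 155.64 / 56.0 = 2.779 cmH2O.

2.8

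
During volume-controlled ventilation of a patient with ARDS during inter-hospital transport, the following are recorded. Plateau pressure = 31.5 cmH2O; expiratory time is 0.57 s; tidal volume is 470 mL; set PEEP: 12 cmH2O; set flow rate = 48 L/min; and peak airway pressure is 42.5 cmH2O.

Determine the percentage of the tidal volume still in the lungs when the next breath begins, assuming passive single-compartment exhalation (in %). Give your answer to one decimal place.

Flow: 48 L/min ÷ 60 = 0.8 L/s.
R = (PIP − Pplat)/V̇ = (42.5 − 31.5) / 0.8 = 11.0/0.8 = 13.75 cmH2O·s/L.
C = Vt/(Pplat − PEEP) = 470.0 / (31.5 − 12) = 470.0/19.5 = 24.103 mL/cmH2O.
τ = R × C = 13.75 × 0.0241 L/cmH2O = 0.3314 s.
Fraction remaining at end-expiration = e^(−Te/τ) = e^(−0.57/0.3314) = 0.1791 → 17.91%.

17.9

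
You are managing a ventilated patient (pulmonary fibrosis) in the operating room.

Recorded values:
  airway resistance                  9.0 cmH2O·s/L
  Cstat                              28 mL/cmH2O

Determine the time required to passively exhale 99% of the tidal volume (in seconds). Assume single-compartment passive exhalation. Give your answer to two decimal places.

1.16

τ = R × C = 9.0 × 28 mL/cmH2O = 9.0 × 0.028 L/cmH2O = 0.252 s.
Exhaled fraction f = 1 − e^(−t/τ) → t = −τ·ln(1 − f) = −0.252·ln(0.01) = 1.161 s.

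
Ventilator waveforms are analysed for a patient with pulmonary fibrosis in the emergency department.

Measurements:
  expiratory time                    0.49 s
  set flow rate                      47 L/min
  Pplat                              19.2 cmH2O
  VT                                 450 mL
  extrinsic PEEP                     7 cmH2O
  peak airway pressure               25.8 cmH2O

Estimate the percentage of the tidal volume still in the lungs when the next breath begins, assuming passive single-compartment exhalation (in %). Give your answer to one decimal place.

20.7

Flow: 47 L/min ÷ 60 = 0.7833 L/s.
R = (PIP − Pplat)/V̇ = (25.8 − 19.2) / 0.7833 = 6.6/0.7833 = 8.426 cmH2O·s/L.
C = Vt/(Pplat − PEEP) = 450.0 / (19.2 − 7) = 450.0/12.2 = 36.885 mL/cmH2O.
τ = R × C = 8.426 × 0.03689 L/cmH2O = 0.3108 s.
Fraction remaining at end-expiration = e^(−Te/τ) = e^(−0.49/0.3108) = 0.2067 → 20.67%.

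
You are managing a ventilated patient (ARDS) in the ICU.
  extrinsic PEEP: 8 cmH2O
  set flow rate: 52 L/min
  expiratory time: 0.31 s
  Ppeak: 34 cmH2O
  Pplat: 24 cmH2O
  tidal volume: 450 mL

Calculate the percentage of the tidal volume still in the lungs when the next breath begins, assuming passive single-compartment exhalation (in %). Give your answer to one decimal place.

Flow: 52 L/min ÷ 60 = 0.8667 L/s.
R = (PIP − Pplat)/V̇ = (34 − 24) / 0.8667 = 10.0/0.8667 = 11.538 cmH2O·s/L.
C = Vt/(Pplat − PEEP) = 450.0 / (24 − 8) = 450.0/16.0 = 28.125 mL/cmH2O.
τ = R × C = 11.538 × 0.02813 L/cmH2O = 0.3246 s.
Fraction remaining at end-expiration = e^(−Te/τ) = e^(−0.31/0.3246) = 0.3848 → 38.48%.

38.5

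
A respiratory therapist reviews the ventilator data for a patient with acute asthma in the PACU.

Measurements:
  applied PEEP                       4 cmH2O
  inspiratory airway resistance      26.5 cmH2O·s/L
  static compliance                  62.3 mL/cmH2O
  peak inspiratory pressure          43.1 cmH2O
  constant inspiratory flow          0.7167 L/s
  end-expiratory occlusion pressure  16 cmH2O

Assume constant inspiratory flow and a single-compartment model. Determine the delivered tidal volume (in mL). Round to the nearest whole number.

Total PEEP = 16 cmH2O (set 4 + intrinsic 12); this is the baseline alveolar pressure.
Equation of motion (constant flow): PIP = Vt/C + R·V̇ + PEEP.
Vt/C = PIP − R·V̇ − PEEP = 43.1 − 18.993 − 16 = 8.107 cmH2O.
Vt = C × 8.107 = 62.3 × 8.107 = 505.07 mL.

505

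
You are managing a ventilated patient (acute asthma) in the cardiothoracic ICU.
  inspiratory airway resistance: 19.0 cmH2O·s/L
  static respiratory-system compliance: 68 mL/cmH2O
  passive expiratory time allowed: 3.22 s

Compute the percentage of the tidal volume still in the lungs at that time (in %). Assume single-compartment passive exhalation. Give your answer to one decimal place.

8.3

τ = R × C = 19.0 × 68 mL/cmH2O = 19.0 × 0.068 L/cmH2O = 1.292 s.
Passive exhalation: V(t)/V₀ = e^(−t/τ) = e^(−3.22/1.292) = 0.08272.
Fraction remaining = 0.08272 → 8.272%.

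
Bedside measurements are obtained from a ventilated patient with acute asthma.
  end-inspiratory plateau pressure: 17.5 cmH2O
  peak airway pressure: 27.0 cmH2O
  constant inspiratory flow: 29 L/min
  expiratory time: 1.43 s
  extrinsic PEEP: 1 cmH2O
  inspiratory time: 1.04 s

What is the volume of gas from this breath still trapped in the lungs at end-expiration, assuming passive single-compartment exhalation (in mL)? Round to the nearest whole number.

Flow: 29 L/min ÷ 60 = 0.4833 L/s.
Vt = flow × Ti = 0.4833 L/s × 1.04 s × 1000 mL/L = 502.63 mL.
R = (PIP − Pplat)/V̇ = (27.0 − 17.5) / 0.4833 = 9.5/0.4833 = 19.657 cmH2O·s/L.
C = Vt/(Pplat − PEEP) = 502.63 / (17.5 − 1) = 502.63/16.5 = 30.462 mL/cmH2O.
τ = R × C = 19.657 × 0.03046 L/cmH2O = 0.5988 s.
Fraction remaining = e^(−Te/τ) = e^(−1.43/0.5988) = 0.0918.
Trapped volume = 502.63 × 0.0918 = 46.141 mL.

46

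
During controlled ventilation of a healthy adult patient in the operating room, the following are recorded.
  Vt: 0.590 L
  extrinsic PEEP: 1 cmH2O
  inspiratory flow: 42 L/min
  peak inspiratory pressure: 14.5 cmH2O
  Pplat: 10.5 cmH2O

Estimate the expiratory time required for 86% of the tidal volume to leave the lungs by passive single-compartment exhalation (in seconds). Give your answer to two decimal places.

Flow: 42 L/min ÷ 60 = 0.7 L/s.
R = (PIP − Pplat)/V̇ = (14.5 − 10.5) / 0.7 = 4.0/0.7 = 5.714 cmH2O·s/L.
C = Vt/(Pplat − PEEP) = 590.0 / (10.5 − 1) = 590.0/9.5 = 62.105 mL/cmH2O.
τ = R × C = 5.714 × 0.06211 L/cmH2O = 0.3549 s.
t = −τ·ln(1 − 0.86) = −0.3549·ln(0.14) = 0.6978 s.

0.70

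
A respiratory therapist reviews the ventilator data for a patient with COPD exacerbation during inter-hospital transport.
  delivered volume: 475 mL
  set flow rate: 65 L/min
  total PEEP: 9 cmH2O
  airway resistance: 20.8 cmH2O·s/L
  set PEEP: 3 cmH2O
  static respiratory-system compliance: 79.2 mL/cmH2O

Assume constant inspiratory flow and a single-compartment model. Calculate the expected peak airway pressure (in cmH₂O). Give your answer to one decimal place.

Flow: 65 L/min ÷ 60 = 1.0833 L/s.
Total PEEP = 9 cmH2O (set 3 + intrinsic 6); this is the baseline alveolar pressure.
Equation of motion (constant flow): PIP = Vt/C + R·V̇ + PEEP.
PIP = 475/79.2 + 20.8×1.0833 + 9 = 5.997 + 22.533 + 9 = 37.53 cmH2O.

37.5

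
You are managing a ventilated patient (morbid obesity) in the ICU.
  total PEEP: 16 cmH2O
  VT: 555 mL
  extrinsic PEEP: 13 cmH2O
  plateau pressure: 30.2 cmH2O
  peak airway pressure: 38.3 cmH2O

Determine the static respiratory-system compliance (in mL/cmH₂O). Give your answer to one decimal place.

End-expiratory occlusion gives total PEEP = 16 cmH2O (intrinsic PEEP = 16 − 13 = 3). Use total PEEP for the elastic gradient.
Cstat = Vt / (Pplat − PEEPtotal) = 555 / (30.2 − 16) = 555 / 14.2 = 39.085 mL/cmH2O.

39.1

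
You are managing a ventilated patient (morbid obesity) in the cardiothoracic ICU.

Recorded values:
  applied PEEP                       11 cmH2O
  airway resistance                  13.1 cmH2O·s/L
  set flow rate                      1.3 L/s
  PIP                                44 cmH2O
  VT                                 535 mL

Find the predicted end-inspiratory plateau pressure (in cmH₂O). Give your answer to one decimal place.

Pplat = PIP − Raw × flow = 44 − 13.1 × 1.3 = 44 − 17.03 = 26.97 cmH2O.

27.0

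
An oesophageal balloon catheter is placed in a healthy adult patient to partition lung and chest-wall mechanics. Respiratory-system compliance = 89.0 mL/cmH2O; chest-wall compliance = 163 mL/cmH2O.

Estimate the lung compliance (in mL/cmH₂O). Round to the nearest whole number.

196

1/CL = 1/Crs − 1/Ccw.
1/CL = 1/89.0 − 1/163 = 0.005101.
CL = 196.04 mL/cmH2O.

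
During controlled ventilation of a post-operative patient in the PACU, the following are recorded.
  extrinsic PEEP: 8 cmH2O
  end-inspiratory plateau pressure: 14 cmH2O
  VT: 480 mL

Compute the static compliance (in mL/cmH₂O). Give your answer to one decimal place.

Cstat = Vt / (Pplat − PEEP) = 480 / (14 − 8) = 480 / 6.0 = 80.0 mL/cmH2O.

80.0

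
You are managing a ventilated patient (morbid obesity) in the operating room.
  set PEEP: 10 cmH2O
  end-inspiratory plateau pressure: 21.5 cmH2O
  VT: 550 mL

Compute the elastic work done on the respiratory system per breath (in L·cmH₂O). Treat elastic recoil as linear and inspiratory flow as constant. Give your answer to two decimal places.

3.16

Elastic work ≈ ½ × (Pplat − PEEP) × Vt = 0.5 × (21.5 − 10) × 0.550 L = 0.5 × 11.5 × 0.550 = 3.163 L·cmH2O.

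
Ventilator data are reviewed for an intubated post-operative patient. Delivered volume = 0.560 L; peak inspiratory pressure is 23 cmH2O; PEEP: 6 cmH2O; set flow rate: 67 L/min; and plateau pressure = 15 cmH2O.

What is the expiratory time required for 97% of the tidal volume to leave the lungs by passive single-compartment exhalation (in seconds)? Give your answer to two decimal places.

Flow: 67 L/min ÷ 60 = 1.1167 L/s.
R = (PIP − Pplat)/V̇ = (23 − 15) / 1.1167 = 8.0/1.1167 = 7.164 cmH2O·s/L.
C = Vt/(Pplat − PEEP) = 560.0 / (15 − 6) = 560.0/9.0 = 62.222 mL/cmH2O.
τ = R × C = 7.164 × 0.06222 L/cmH2O = 0.4457 s.
t = −τ·ln(1 − 0.97) = −0.4457·ln(0.03) = 1.563 s.

1.56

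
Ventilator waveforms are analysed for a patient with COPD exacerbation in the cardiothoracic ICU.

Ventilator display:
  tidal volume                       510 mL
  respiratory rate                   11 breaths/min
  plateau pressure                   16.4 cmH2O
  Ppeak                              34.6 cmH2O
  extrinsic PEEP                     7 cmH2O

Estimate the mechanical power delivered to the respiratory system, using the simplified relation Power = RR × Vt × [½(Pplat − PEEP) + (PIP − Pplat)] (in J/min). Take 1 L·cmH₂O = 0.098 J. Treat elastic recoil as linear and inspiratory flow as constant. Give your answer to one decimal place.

Per-breath work = Vt × [½(Pplat−PEEP) + (PIP−Pplat)] = 0.510 × [0.5×9.4 + 18.2] = 0.510 × 22.9 = 11.679 L·cmH2O.
Power = 11 × 11.679 = 128.47 L·cmH2O/min.
× 0.098 J/(L·cmH2O) → 12.59 J/min.

12.6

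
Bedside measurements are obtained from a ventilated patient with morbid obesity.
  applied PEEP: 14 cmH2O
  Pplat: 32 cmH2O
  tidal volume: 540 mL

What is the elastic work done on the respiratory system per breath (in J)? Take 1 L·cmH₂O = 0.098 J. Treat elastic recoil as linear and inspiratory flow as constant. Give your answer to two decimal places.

0.48

Elastic work ≈ ½ × (Pplat − PEEP) × Vt = 0.5 × (32 − 14) × 0.540 L = 0.5 × 18.0 × 0.540 = 4.86 L·cmH2O.
× 0.098 J/(L·cmH2O) → 0.4763 J.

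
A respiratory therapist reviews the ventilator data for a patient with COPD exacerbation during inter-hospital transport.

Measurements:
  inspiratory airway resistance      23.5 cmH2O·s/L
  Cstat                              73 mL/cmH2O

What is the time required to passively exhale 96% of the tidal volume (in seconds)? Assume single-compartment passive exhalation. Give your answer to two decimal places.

τ = R × C = 23.5 × 73 mL/cmH2O = 23.5 × 0.073 L/cmH2O = 1.716 s.
Exhaled fraction f = 1 − e^(−t/τ) → t = −τ·ln(1 − f) = −1.716·ln(0.04) = 5.524 s.

5.52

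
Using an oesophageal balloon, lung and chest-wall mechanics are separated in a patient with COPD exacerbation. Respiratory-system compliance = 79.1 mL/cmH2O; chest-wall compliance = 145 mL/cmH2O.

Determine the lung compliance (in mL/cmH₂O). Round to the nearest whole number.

174

1/CL = 1/Crs − 1/Ccw.
1/CL = 1/79.1 − 1/145 = 0.005746.
CL = 174.03 mL/cmH2O.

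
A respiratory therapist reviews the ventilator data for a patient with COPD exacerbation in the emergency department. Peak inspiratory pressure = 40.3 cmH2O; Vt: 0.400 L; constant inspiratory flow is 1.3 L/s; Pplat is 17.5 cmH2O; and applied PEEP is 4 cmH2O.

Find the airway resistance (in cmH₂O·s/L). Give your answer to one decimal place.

17.5

Raw = (PIP − Pplat) / flow = (40.3 − 17.5) / 1.3 = 22.8 / 1.3 = 17.538 cmH2O·s/L.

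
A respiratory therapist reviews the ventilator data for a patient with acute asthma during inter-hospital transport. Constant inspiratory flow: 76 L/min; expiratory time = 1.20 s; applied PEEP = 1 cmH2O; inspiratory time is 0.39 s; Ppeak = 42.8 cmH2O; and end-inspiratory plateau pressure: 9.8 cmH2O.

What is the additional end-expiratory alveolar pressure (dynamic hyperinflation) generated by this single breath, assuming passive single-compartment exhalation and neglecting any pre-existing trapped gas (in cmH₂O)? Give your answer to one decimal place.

Flow: 76 L/min ÷ 60 = 1.2667 L/s.
Vt = flow × Ti = 1.2667 L/s × 0.39 s × 1000 mL/L = 494.01 mL.
R = (PIP − Pplat)/V̇ = (42.8 − 9.8) / 1.2667 = 33.0/1.2667 = 26.052 cmH2O·s/L.
C = Vt/(Pplat − PEEP) = 494.01 / (9.8 − 1) = 494.01/8.8 = 56.138 mL/cmH2O.
τ = R × C = 26.052 × 0.05614 L/cmH2O = 1.463 s.
Fraction remaining = e^(−Te/τ) = e^(−1.20/1.463) = 0.4403; trapped volume = 494.01 × 0.4403 = 217.51 mL.
Additional alveolar pressure from trapping ≈ V_trapped / C = 217.51 / 56.138 = 3.875 cmH2O.

3.9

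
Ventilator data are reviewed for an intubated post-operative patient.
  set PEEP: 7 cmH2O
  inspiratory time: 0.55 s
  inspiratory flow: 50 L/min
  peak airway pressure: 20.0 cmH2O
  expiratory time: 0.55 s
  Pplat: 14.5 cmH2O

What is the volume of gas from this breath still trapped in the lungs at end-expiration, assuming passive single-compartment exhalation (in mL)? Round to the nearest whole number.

117

Flow: 50 L/min ÷ 60 = 0.8333 L/s.
Vt = flow × Ti = 0.8333 L/s × 0.55 s × 1000 mL/L = 458.32 mL.
R = (PIP − Pplat)/V̇ = (20.0 − 14.5) / 0.8333 = 5.5/0.8333 = 6.6 cmH2O·s/L.
C = Vt/(Pplat − PEEP) = 458.32 / (14.5 − 7) = 458.32/7.5 = 61.109 mL/cmH2O.
τ = R × C = 6.6 × 0.06111 L/cmH2O = 0.4033 s.
Fraction remaining = e^(−Te/τ) = e^(−0.55/0.4033) = 0.2557.
Trapped volume = 458.32 × 0.2557 = 117.19 mL.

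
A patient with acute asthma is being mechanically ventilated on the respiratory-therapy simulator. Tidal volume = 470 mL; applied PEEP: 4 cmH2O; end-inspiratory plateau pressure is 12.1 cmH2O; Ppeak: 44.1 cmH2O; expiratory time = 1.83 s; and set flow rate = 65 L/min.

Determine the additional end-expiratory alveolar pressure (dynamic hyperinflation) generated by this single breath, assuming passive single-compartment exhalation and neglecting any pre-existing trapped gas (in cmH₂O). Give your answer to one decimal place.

2.8

Flow: 65 L/min ÷ 60 = 1.0833 L/s.
R = (PIP − Pplat)/V̇ = (44.1 − 12.1) / 1.0833 = 32.0/1.0833 = 29.539 cmH2O·s/L.
C = Vt/(Pplat − PEEP) = 470.0 / (12.1 − 4) = 470.0/8.1 = 58.025 mL/cmH2O.
τ = R × C = 29.539 × 0.05803 L/cmH2O = 1.714 s.
Fraction remaining = e^(−Te/τ) = e^(−1.83/1.714) = 0.3438; trapped volume = 470.0 × 0.3438 = 161.59 mL.
Additional alveolar pressure from trapping ≈ V_trapped / C = 161.59 / 58.025 = 2.785 cmH2O.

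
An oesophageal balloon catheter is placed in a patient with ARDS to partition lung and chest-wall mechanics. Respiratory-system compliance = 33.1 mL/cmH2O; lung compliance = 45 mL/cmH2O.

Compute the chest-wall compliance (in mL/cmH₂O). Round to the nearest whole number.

1/Ccw = 1/Crs − 1/CL.
1/Ccw = 1/33.1 − 1/45 = 0.007989.
Ccw = 125.17 mL/cmH2O.

125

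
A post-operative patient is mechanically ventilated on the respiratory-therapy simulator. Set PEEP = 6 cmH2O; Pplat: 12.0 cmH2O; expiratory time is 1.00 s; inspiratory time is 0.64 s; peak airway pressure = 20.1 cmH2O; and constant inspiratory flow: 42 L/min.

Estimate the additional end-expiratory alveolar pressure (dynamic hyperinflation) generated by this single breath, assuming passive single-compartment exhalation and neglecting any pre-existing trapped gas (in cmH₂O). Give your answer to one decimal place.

1.9

Flow: 42 L/min ÷ 60 = 0.7 L/s.
Vt = flow × Ti = 0.7 L/s × 0.64 s × 1000 mL/L = 448.0 mL.
R = (PIP − Pplat)/V̇ = (20.1 − 12.0) / 0.7 = 8.1/0.7 = 11.571 cmH2O·s/L.
C = Vt/(Pplat − PEEP) = 448.0 / (12.0 − 6) = 448.0/6.0 = 74.667 mL/cmH2O.
τ = R × C = 11.571 × 0.07467 L/cmH2O = 0.864 s.
Fraction remaining = e^(−Te/τ) = e^(−1.00/0.864) = 0.3143; trapped volume = 448.0 × 0.3143 = 140.81 mL.
Additional alveolar pressure from trapping ≈ V_trapped / C = 140.81 / 74.667 = 1.886 cmH2O.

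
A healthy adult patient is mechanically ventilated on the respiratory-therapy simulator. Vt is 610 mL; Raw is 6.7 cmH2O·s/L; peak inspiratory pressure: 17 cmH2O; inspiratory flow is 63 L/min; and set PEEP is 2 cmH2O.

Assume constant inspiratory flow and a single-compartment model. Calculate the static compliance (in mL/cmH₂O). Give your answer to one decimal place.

76.6

Flow: 63 L/min ÷ 60 = 1.05 L/s.
Equation of motion (constant flow): PIP = Vt/C + R·V̇ + PEEP.
Vt/C = PIP − R·V̇ − PEEP = 17 − 6.7×1.05 − 2 = 17 − 7.035 − 2 = 7.965 cmH2O.
C = Vt / 7.965 = 610 / 7.965 = 76.585 mL/cmH2O.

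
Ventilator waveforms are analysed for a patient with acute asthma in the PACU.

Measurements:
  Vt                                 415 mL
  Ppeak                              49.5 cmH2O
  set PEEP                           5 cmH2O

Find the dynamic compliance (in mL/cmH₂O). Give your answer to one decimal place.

9.3

Dynamic compliance = Vt / (PIP − PEEP) = 415 / (49.5 − 5) = 415 / 44.5 = 9.326 mL/cmH2O.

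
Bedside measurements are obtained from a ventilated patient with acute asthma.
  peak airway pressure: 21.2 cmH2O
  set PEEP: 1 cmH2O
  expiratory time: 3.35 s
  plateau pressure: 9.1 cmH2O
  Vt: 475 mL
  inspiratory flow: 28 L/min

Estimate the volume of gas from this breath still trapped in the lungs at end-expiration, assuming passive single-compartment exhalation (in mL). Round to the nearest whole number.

Flow: 28 L/min ÷ 60 = 0.4667 L/s.
R = (PIP − Pplat)/V̇ = (21.2 − 9.1) / 0.4667 = 12.1/0.4667 = 25.927 cmH2O·s/L.
C = Vt/(Pplat − PEEP) = 475.0 / (9.1 − 1) = 475.0/8.1 = 58.642 mL/cmH2O.
τ = R × C = 25.927 × 0.05864 L/cmH2O = 1.52 s.
Fraction remaining = e^(−Te/τ) = e^(−3.35/1.52) = 0.1104.
Trapped volume = 475.0 × 0.1104 = 52.44 mL.

52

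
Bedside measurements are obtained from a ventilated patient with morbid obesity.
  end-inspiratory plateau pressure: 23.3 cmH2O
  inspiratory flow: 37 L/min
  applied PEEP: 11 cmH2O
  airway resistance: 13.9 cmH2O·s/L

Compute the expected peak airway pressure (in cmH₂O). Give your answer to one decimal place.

Flow: 37 L/min ÷ 60 = 0.6167 L/s.
PIP = Pplat + Raw × flow = 23.3 + 13.9 × 0.6167 = 23.3 + 8.572 = 31.872 cmH2O.

31.9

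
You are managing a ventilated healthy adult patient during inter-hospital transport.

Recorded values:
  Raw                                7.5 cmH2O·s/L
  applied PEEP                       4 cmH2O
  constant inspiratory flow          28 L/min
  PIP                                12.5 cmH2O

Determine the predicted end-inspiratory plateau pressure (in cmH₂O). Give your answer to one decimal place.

9.0

Flow: 28 L/min ÷ 60 = 0.4667 L/s.
Pplat = PIP − Raw × flow = 12.5 − 7.5 × 0.4667 = 12.5 − 3.5 = 9.0 cmH2O.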